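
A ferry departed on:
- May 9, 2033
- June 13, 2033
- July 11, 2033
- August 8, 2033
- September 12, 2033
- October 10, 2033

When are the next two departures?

November 14, 2033; December 12, 2033

Gaps: 35, 28, 28, 35, 28 days — a mix of 28 and 35. Every date is a Monday.
Each is the 2nd Monday of its month.
November 2033 — 2nd Monday is November 14, 2033.
2nd Monday of December 2033: December 12, 2033.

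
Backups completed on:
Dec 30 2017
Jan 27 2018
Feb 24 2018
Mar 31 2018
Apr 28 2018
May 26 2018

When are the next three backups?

Jun 30 2018, Jul 28 2018, Aug 25 2018

Every date is a Saturday; gaps 28, 28, 35, 28, 28 days.
Each is the last Saturday of its month (at least one falls on the 29th or later, ruling out '4th Saturday').
Last Saturday of June 2018: Jun 30 2018.
July 2018 ends with Saturday Jul 28 2018.
August 2018 ends with Saturday Aug 25 2018.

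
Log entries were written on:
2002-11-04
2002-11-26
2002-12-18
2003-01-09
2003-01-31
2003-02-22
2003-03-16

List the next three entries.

2003-04-07, 2003-04-29, 2003-05-21

Every event comes 22 days after the last (22, 22, 22, 22, 22, 22).
2003-03-16 + 22 days = 2003-04-07.
2003-04-07 + 22 days = 2003-04-29.
2003-04-29 + 22 days = 2003-05-21.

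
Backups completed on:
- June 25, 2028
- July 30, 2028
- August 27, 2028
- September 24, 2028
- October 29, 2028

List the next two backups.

Every date is a Sunday; gaps 35, 28, 28, 35 days.
Each is the last Sunday of its month (at least one falls on the 29th or later, ruling out '4th Sunday').
November 2028 ends with Sunday November 26, 2028.
Last Sunday of December 2028: December 31, 2028.

November 26, 2028; December 31, 2028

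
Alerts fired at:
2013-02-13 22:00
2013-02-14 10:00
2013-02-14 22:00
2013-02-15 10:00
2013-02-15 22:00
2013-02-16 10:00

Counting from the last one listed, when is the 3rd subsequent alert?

Gaps: 12, 12, 12, 12, 12 hours — each event is 12 hours after the previous one.
2013-02-16 10:00 + 12 h = 2013-02-16 22:00.
2013-02-16 22:00 + 12 h = 2013-02-17 10:00.
2013-02-17 10:00 + 12 h = 2013-02-17 22:00.

2013-02-17 22:00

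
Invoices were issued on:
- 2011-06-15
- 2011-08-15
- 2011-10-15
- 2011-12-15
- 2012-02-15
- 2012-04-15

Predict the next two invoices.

Each date is the 15th; the gaps (61, 61, 61, 62, 60) track the month lengths.
The rule is the 15th of every 2 months.
Next: June 2012 → 2012-06-15.
August 2012: 2012-08-15.

2012-06-15, 2012-08-15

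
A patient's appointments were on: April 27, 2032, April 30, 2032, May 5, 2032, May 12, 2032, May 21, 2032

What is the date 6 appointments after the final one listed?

Gaps: 3, 5, 7, 9 days — each gap is 2 larger than the previous one.
Next gap: 11 days. May 21, 2032 + 11 days = June 1, 2032.
Next gap: 13 days. June 1, 2032 + 13 days = June 14, 2032.
Next gap: 15 days. June 14, 2032 + 15 days = June 29, 2032.
Next gap: 17 days. June 29, 2032 + 17 days = July 16, 2032.
Next gap: 19 days. July 16, 2032 + 19 days = August 4, 2032.
Next gap: 21 days. August 4, 2032 + 21 days = August 25, 2032.

August 25, 2032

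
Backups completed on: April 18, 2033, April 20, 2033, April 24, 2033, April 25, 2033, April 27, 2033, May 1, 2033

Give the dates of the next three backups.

The gap pattern 2, 4, 1, 2, 4 repeats every 3 events.
These are the Mondays, Wednesdays and Sundays of each week.
Next Monday: May 2, 2033.
The following Wednesday is May 4, 2033.
The following Sunday is May 8, 2033.

May 2, 2033; May 4, 2033; May 8, 2033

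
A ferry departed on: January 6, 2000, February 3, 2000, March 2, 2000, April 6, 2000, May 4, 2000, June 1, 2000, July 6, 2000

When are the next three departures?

Gaps: 28, 28, 35, 28, 28, 35 days — a mix of 28 and 35. Every date is a Thursday.
Each is the 1st Thursday of its month.
1st Thursday of August 2000: August 3, 2000.
September 2000 — 1st Thursday is September 7, 2000.
1st Thursday of October 2000: October 5, 2000.

August 3, 2000; September 7, 2000; October 5, 2000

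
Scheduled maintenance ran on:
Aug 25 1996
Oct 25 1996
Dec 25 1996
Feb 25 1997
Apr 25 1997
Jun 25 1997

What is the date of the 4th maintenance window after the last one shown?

Feb 25 1998

Each date is the 25th; the gaps (61, 61, 62, 59, 61) track the month lengths.
The rule is the 25th of every 2 months.
Next: August 1997 → Aug 25 1997.
Next: October 1997 → Oct 25 1997.
December 1997: Dec 25 1997.
Next: February 1998 → Feb 25 1998.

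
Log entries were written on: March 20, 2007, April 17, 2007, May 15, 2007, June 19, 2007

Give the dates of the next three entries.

All dates are Tuesdays, 28, 28, 35 days apart.
Specifically, the 3rd Tuesday of each month.
July 2007 — 3rd Tuesday is July 17, 2007.
August 2007 — 3rd Tuesday is August 21, 2007.
3rd Tuesday of September 2007: September 18, 2007.

July 17, 2007; August 21, 2007; September 18, 2007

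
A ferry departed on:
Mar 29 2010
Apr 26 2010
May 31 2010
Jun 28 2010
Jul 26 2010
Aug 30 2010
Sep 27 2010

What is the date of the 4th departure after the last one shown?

Jan 31 2011

Every date is a Monday; gaps 28, 35, 28, 28, 35, 28 days.
Each is the last Monday of its month (at least one falls on the 29th or later, ruling out '4th Monday').
Last Monday of October 2010: Oct 25 2010.
Last Monday of November 2010: Nov 29 2010.
Last Monday of December 2010: Dec 27 2010.
January 2011 ends with Monday Jan 31 2011.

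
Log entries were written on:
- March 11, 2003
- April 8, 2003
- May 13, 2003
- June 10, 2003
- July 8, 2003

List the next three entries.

Gaps: 28, 35, 28, 28 days — a mix of 28 and 35. Every date is a Tuesday.
Each is the 2nd Tuesday of its month.
August 2003 — 2nd Tuesday is August 12, 2003.
2nd Tuesday of September 2003: September 9, 2003.
2nd Tuesday of October 2003: October 14, 2003.

August 12, 2003; September 9, 2003; October 14, 2003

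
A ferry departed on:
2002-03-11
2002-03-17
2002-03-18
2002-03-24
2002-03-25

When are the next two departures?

Every event lands on a Monday or Sunday (gaps cycle 6, 1, 6, 1).
So the schedule is: every Monday and Sunday.
Next Sunday: 2002-03-31.
The following Monday is 2002-04-01.

2002-03-31, 2002-04-01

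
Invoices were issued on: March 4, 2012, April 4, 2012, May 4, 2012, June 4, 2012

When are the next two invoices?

Each date is the 4th; the gaps (31, 30, 31) track the month lengths.
The rule is the 4th of each month.
July 2012: July 4, 2012.
August 2012: August 4, 2012.

July 4, 2012; August 4, 2012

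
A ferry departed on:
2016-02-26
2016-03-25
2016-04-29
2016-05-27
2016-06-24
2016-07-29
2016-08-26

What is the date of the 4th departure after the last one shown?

These are Fridays with 28, 35, 28, 28, 35, 28-day gaps.
Each is the final Friday of its month — 2016-04-29 is past the 28th, so '4th Friday' doesn't fit.
September 2016 ends with Friday 2016-09-30.
October 2016 ends with Friday 2016-10-28.
November 2016 ends with Friday 2016-11-25.
December 2016 ends with Friday 2016-12-30.

2016-12-30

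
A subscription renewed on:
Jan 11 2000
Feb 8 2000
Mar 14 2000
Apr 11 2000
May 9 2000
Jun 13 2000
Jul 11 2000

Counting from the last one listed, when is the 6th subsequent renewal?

Jan 9 2001

Gaps: 28, 35, 28, 28, 35, 28 days — a mix of 28 and 35. Every date is a Tuesday.
Each is the 2nd Tuesday of its month.
August 2000 — 2nd Tuesday is Aug 8 2000.
2nd Tuesday of September 2000: Sep 12 2000.
October 2000 — 2nd Tuesday is Oct 10 2000.
November 2000 — 2nd Tuesday is Nov 14 2000.
December 2000 — 2nd Tuesday is Dec 12 2000.
2nd Tuesday of January 2001: Jan 9 2001.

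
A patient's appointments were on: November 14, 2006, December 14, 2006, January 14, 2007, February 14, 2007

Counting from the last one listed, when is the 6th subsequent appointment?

August 14, 2007

Each date is the 14th; the gaps (30, 31, 31) track the month lengths.
The rule is the 14th of each month.
March 2007: March 14, 2007.
Next: April 2007 → April 14, 2007.
Next: May 2007 → May 14, 2007.
Next: June 2007 → June 14, 2007.
July 2007: July 14, 2007.
August 2007: August 14, 2007.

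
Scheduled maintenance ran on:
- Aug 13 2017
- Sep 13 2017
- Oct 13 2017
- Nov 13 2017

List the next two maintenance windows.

The day-of-month is always 13 (31, 30, 31 days between events).
So this recurs on the 13th of each month.
Next: December 2017 → Dec 13 2017.
Next: January 2018 → Jan 13 2018.

Dec 13 2017, Jan 13 2018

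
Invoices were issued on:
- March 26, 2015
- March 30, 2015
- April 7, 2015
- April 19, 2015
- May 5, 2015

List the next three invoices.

May 25, 2015; June 18, 2015; July 16, 2015

Intervals are 4, 8, 12, 16 days — an arithmetic progression with common difference 4.
Next gap: 20 days. May 5, 2015 + 20 days = May 25, 2015.
Next gap: 24 days. May 25, 2015 + 24 days = June 18, 2015.
Next gap: 28 days. June 18, 2015 + 28 days = July 16, 2015.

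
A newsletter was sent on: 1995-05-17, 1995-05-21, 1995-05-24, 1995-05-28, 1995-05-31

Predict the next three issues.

Every event lands on a Wednesday or Sunday (gaps cycle 4, 3, 4, 3).
So the schedule is: every Wednesday and Sunday.
Next Sunday: 1995-06-04.
Next Wednesday: 1995-06-07.
The following Sunday is 1995-06-11.

1995-06-04, 1995-06-07, 1995-06-11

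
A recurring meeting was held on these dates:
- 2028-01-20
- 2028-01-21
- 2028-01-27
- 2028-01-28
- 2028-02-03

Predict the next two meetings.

2028-02-04, 2028-02-10

Gaps: 1, 6, 1, 6 days — not constant, but cyclic with period 2.
The events fall on every Thursday and Friday.
The following Friday is 2028-02-04.
Next Thursday: 2028-02-10.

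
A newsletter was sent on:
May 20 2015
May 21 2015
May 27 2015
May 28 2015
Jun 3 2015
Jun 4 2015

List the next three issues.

Jun 10 2015, Jun 11 2015, Jun 17 2015

The gap pattern 1, 6, 1, 6, 1 repeats every 2 events.
These are the Wednesdays and Thursdays of each week.
The following Wednesday is Jun 10 2015.
The following Thursday is Jun 11 2015.
The following Wednesday is Jun 17 2015.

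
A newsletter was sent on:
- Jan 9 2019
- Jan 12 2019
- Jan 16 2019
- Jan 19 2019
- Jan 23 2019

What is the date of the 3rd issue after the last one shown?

The gap pattern 3, 4, 3, 4 repeats every 2 events.
These are the Wednesdays and Saturdays of each week.
Next Saturday: Jan 26 2019.
Next Wednesday: Jan 30 2019.
The following Saturday is Feb 2 2019.

Feb 2 2019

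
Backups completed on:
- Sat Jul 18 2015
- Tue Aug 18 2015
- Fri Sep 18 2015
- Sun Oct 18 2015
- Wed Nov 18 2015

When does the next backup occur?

Each date is the 18th; the gaps (31, 31, 30, 31) track the month lengths.
The rule is the 18th of each month.
December 2015: Fri Dec 18 2015.

Fri Dec 18 2015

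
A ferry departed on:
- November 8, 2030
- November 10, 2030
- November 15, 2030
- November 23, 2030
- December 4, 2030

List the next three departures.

December 18, 2030; January 4, 2031; January 24, 2031

The spacing grows by 3 each time: 2, 5, 8, 11 days.
Next gap: 14 days. December 4, 2030 + 14 days = December 18, 2030.
Next gap: 17 days. December 18, 2030 + 17 days = January 4, 2031.
Next gap: 20 days. January 4, 2031 + 20 days = January 24, 2031.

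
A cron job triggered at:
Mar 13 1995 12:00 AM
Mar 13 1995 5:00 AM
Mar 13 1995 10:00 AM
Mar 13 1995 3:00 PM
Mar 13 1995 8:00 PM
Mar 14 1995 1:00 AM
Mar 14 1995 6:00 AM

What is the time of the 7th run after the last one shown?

Gaps: 5, 5, 5, 5, 5, 5 hours — each event is 5 hours after the previous one.
Mar 14 1995 6:00 AM + 5 h = Mar 14 1995 11:00 AM.
Mar 14 1995 11:00 AM + 5 h = Mar 14 1995 4:00 PM.
Mar 14 1995 4:00 PM + 5 h = Mar 14 1995 9:00 PM.
Mar 14 1995 9:00 PM + 5 h = Mar 15 1995 2:00 AM.
Mar 15 1995 2:00 AM + 5 h = Mar 15 1995 7:00 AM.
Mar 15 1995 7:00 AM + 5 h = Mar 15 1995 12:00 PM.
Mar 15 1995 12:00 PM + 5 h = Mar 15 1995 5:00 PM.

Mar 15 1995 5:00 PM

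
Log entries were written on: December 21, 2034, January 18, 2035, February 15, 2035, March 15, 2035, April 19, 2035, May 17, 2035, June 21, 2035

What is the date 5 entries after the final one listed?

Gaps: 28, 28, 28, 35, 28, 35 days — a mix of 28 and 35. Every date is a Thursday.
Each is the 3rd Thursday of its month.
July 2035 — 3rd Thursday is July 19, 2035.
3rd Thursday of August 2035: August 16, 2035.
3rd Thursday of September 2035: September 20, 2035.
3rd Thursday of October 2035: October 18, 2035.
November 2035 — 3rd Thursday is November 15, 2035.

November 15, 2035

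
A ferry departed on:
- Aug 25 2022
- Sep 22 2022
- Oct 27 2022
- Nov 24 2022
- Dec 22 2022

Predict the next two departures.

Jan 26 2023, Feb 23 2023

Gaps: 28, 35, 28, 28 days — a mix of 28 and 35. Every date is a Thursday.
Each is the 4th Thursday of its month.
January 2023 — 4th Thursday is Jan 26 2023.
4th Thursday of February 2023: Feb 23 2023.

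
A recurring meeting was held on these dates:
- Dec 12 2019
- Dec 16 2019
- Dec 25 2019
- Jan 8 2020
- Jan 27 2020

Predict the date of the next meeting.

Gaps: 4, 9, 14, 19 days — each gap is 5 larger than the previous one.
Next gap: 24 days. Jan 27 2020 + 24 days = Feb 20 2020.

Feb 20 2020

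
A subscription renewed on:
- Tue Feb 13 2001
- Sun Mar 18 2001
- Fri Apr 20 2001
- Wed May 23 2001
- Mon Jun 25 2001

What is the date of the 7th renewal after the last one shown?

Mon Feb 11 2002

The spacing is 33, 33, 33, 33 days — always 33 days.
Mon Jun 25 2001 + 33 days = Sat Jul 28 2001.
Sat Jul 28 2001 + 33 days = Thu Aug 30 2001.
Thu Aug 30 2001 + 33 days = Tue Oct 2 2001.
Tue Oct 2 2001 + 33 days = Sun Nov 4 2001.
Sun Nov 4 2001 + 33 days = Fri Dec 7 2001.
Fri Dec 7 2001 + 33 days = Wed Jan 9 2002.
Wed Jan 9 2002 + 33 days = Mon Feb 11 2002.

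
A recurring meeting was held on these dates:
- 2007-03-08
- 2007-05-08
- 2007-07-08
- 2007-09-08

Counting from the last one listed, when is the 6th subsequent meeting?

2008-09-08

The day-of-month is always 8 (61, 61, 62 days between events).
So this recurs on the 8th of every 2 months.
November 2007: 2007-11-08.
January 2008: 2008-01-08.
Next: March 2008 → 2008-03-08.
May 2008: 2008-05-08.
Next: July 2008 → 2008-07-08.
September 2008: 2008-09-08.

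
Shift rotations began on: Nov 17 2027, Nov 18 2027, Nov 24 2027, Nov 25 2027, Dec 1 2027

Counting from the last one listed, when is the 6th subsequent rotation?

Dec 22 2027

The gap pattern 1, 6, 1, 6 repeats every 2 events.
These are the Wednesdays and Thursdays of each week.
Next Thursday: Dec 2 2027.
Next Wednesday: Dec 8 2027.
Next Thursday: Dec 9 2027.
Next Wednesday: Dec 15 2027.
The following Thursday is Dec 16 2027.
The following Wednesday is Dec 22 2027.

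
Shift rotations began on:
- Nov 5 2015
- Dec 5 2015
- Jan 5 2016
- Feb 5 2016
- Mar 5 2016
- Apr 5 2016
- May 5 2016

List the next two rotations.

Jun 5 2016, Jul 5 2016

The day-of-month is always 5 (30, 31, 31, 29, 31, 30 days between events).
So this recurs on the 5th of each month.
Next: June 2016 → Jun 5 2016.
Next: July 2016 → Jul 5 2016.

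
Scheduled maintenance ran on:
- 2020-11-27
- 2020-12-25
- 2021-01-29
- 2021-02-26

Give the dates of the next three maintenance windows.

These are Fridays with 28, 35, 28-day gaps.
Each is the final Friday of its month — 2021-01-29 is past the 28th, so '4th Friday' doesn't fit.
Last Friday of March 2021: 2021-03-26.
Last Friday of April 2021: 2021-04-30.
Last Friday of May 2021: 2021-05-28.

2021-03-26, 2021-04-30, 2021-05-28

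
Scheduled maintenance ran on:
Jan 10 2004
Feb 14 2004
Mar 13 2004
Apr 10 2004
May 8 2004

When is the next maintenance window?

Jun 12 2004

All dates are Saturdays, 35, 28, 28, 28 days apart.
Specifically, the 2nd Saturday of each month.
June 2004 — 2nd Saturday is Jun 12 2004.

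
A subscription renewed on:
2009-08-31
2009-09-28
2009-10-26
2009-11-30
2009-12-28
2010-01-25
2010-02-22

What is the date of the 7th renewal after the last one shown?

2010-09-27

Every date is a Monday; gaps 28, 28, 35, 28, 28, 28 days.
Each is the last Monday of its month (at least one falls on the 29th or later, ruling out '4th Monday').
March 2010 ends with Monday 2010-03-29.
Last Monday of April 2010: 2010-04-26.
May 2010 ends with Monday 2010-05-31.
Last Monday of June 2010: 2010-06-28.
Last Monday of July 2010: 2010-07-26.
Last Monday of August 2010: 2010-08-30.
Last Monday of September 2010: 2010-09-27.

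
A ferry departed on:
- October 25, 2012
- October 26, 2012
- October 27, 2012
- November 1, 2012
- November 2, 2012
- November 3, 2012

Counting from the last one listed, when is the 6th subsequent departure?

Gaps: 1, 1, 5, 1, 1 days — not constant, but cyclic with period 3.
The events fall on every Thursday, Friday and Saturday.
The following Thursday is November 8, 2012.
Next Friday: November 9, 2012.
The following Saturday is November 10, 2012.
Next Thursday: November 15, 2012.
The following Friday is November 16, 2012.
The following Saturday is November 17, 2012.

November 17, 2012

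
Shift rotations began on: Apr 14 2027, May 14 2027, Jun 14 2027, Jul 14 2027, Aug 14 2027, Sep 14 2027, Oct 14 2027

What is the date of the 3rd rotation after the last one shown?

Gaps: 30, 31, 30, 31, 31, 30 days — not constant. Every event is on the 14th of the month.
Pattern: the 14th of each month.
Next: November 2027 → Nov 14 2027.
December 2027: Dec 14 2027.
January 2028: Jan 14 2028.

Jan 14 2028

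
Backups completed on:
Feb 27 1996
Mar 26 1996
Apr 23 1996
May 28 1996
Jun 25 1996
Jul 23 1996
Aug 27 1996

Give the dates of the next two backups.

Sep 24 1996, Oct 22 1996

Gaps: 28, 28, 35, 28, 28, 35 days — a mix of 28 and 35. Every date is a Tuesday.
Each is the 4th Tuesday of its month.
September 1996 — 4th Tuesday is Sep 24 1996.
October 1996 — 4th Tuesday is Oct 22 1996.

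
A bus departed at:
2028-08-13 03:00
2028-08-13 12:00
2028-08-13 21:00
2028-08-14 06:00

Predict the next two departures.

Gaps: 9, 9, 9 hours — each event is 9 hours after the previous one.
2028-08-14 06:00 + 9 h = 2028-08-14 15:00.
2028-08-14 15:00 + 9 h = 2028-08-15 00:00.

2028-08-14 15:00, 2028-08-15 00:00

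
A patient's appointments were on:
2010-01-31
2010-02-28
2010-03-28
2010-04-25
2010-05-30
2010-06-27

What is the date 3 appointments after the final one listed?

All Sundays; the gaps (28, 28, 28, 35, 28) vary with month length.
This is the last Sunday of each month.
July 2010 ends with Sunday 2010-07-25.
August 2010 ends with Sunday 2010-08-29.
Last Sunday of September 2010: 2010-09-26.

2010-09-26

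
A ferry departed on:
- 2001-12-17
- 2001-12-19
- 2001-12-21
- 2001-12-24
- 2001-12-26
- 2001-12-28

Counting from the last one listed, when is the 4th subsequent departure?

Gaps: 2, 2, 3, 2, 2 days — not constant, but cyclic with period 3.
The events fall on every Monday, Wednesday and Friday.
The following Monday is 2001-12-31.
The following Wednesday is 2002-01-02.
Next Friday: 2002-01-04.
Next Monday: 2002-01-07.

2002-01-07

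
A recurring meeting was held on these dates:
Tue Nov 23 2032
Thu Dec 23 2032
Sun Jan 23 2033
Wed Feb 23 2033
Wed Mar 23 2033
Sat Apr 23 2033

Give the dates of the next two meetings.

Each date is the 23rd; the gaps (30, 31, 31, 28, 31) track the month lengths.
The rule is the 23rd of each month.
May 2033: Mon May 23 2033.
June 2033: Thu Jun 23 2033.

Mon May 23 2033, Thu Jun 23 2033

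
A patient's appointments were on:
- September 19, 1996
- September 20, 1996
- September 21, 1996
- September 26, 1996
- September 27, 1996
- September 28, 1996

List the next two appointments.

October 3, 1996; October 4, 1996

Gaps: 1, 1, 5, 1, 1 days — not constant, but cyclic with period 3.
The events fall on every Thursday, Friday and Saturday.
Next Thursday: October 3, 1996.
Next Friday: October 4, 1996.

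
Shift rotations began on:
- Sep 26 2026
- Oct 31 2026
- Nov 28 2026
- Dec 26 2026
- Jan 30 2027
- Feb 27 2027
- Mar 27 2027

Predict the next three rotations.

Apr 24 2027, May 29 2027, Jun 26 2027

These are Saturdays with 35, 28, 28, 35, 28, 28-day gaps.
Each is the final Saturday of its month — Oct 31 2026 is past the 28th, so '4th Saturday' doesn't fit.
April 2027 ends with Saturday Apr 24 2027.
Last Saturday of May 2027: May 29 2027.
June 2027 ends with Saturday Jun 26 2027.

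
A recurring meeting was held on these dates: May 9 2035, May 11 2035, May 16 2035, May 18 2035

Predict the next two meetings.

Every event lands on a Wednesday or Friday (gaps cycle 2, 5, 2).
So the schedule is: every Wednesday and Friday.
Next Wednesday: May 23 2035.
Next Friday: May 25 2035.

May 23 2035, May 25 2035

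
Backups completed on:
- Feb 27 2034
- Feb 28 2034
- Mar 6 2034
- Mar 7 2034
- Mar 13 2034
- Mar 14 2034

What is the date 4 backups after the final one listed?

Every event lands on a Monday or Tuesday (gaps cycle 1, 6, 1, 6, 1).
So the schedule is: every Monday and Tuesday.
Next Monday: Mar 20 2034.
Next Tuesday: Mar 21 2034.
The following Monday is Mar 27 2034.
Next Tuesday: Mar 28 2034.

Mar 28 2034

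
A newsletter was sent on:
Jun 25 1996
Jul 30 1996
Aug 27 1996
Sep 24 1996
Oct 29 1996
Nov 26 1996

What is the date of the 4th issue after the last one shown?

Mar 25 1997

These are Tuesdays with 35, 28, 28, 35, 28-day gaps.
Each is the final Tuesday of its month — Jul 30 1996 is past the 28th, so '4th Tuesday' doesn't fit.
Last Tuesday of December 1996: Dec 31 1996.
Last Tuesday of January 1997: Jan 28 1997.
February 1997 ends with Tuesday Feb 25 1997.
March 1997 ends with Tuesday Mar 25 1997.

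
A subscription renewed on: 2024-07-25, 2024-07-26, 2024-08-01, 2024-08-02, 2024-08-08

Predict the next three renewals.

2024-08-09, 2024-08-15, 2024-08-16

The gap pattern 1, 6, 1, 6 repeats every 2 events.
These are the Thursdays and Fridays of each week.
The following Friday is 2024-08-09.
The following Thursday is 2024-08-15.
Next Friday: 2024-08-16.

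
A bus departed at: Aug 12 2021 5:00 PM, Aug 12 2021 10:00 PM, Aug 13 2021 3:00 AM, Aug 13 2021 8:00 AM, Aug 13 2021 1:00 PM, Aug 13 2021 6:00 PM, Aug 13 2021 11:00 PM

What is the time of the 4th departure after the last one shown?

Aug 14 2021 7:00 PM

Gaps: 5, 5, 5, 5, 5, 5 hours — each event is 5 hours after the previous one.
Aug 13 2021 11:00 PM + 5 h = Aug 14 2021 4:00 AM.
Aug 14 2021 4:00 AM + 5 h = Aug 14 2021 9:00 AM.
Aug 14 2021 9:00 AM + 5 h = Aug 14 2021 2:00 PM.
Aug 14 2021 2:00 PM + 5 h = Aug 14 2021 7:00 PM.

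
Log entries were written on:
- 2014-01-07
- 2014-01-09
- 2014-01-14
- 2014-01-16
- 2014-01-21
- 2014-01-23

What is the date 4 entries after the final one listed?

The gap pattern 2, 5, 2, 5, 2 repeats every 2 events.
These are the Tuesdays and Thursdays of each week.
The following Tuesday is 2014-01-28.
The following Thursday is 2014-01-30.
Next Tuesday: 2014-02-04.
Next Thursday: 2014-02-06.

2014-02-06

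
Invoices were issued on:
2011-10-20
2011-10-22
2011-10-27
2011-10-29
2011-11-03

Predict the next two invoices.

2011-11-05, 2011-11-10

The gap pattern 2, 5, 2, 5 repeats every 2 events.
These are the Thursdays and Saturdays of each week.
The following Saturday is 2011-11-05.
Next Thursday: 2011-11-10.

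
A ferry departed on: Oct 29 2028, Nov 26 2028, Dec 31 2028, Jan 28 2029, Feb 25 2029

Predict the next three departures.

Mar 25 2029, Apr 29 2029, May 27 2029

All Sundays; the gaps (28, 35, 28, 28) vary with month length.
This is the last Sunday of each month.
March 2029 ends with Sunday Mar 25 2029.
April 2029 ends with Sunday Apr 29 2029.
May 2029 ends with Sunday May 27 2029.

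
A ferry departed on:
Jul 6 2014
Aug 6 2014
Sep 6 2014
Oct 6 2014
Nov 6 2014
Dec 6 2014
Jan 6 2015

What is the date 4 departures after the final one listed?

The day-of-month is always 6 (31, 31, 30, 31, 30, 31 days between events).
So this recurs on the 6th of each month.
Next: February 2015 → Feb 6 2015.
March 2015: Mar 6 2015.
Next: April 2015 → Apr 6 2015.
Next: May 2015 → May 6 2015.

May 6 2015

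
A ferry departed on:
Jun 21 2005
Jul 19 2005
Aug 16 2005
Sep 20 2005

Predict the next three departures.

Oct 18 2005, Nov 15 2005, Dec 20 2005

These are Tuesdays at 28- or 35-day spacing (28, 28, 35).
The pattern: 3rd Tuesday of the month.
October 2005 — 3rd Tuesday is Oct 18 2005.
November 2005 — 3rd Tuesday is Nov 15 2005.
December 2005 — 3rd Tuesday is Dec 20 2005.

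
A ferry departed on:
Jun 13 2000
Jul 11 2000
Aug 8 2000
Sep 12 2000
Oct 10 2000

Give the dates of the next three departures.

Gaps: 28, 28, 35, 28 days — a mix of 28 and 35. Every date is a Tuesday.
Each is the 2nd Tuesday of its month.
November 2000 — 2nd Tuesday is Nov 14 2000.
December 2000 — 2nd Tuesday is Dec 12 2000.
2nd Tuesday of January 2001: Jan 9 2001.

Nov 14 2000, Dec 12 2000, Jan 9 2001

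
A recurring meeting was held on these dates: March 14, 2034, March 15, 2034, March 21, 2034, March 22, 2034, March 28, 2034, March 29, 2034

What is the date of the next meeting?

April 4, 2034

The gap pattern 1, 6, 1, 6, 1 repeats every 2 events.
These are the Tuesdays and Wednesdays of each week.
The following Tuesday is April 4, 2034.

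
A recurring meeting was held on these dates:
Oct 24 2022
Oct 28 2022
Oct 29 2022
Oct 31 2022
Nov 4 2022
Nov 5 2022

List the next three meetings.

The gap pattern 4, 1, 2, 4, 1 repeats every 3 events.
These are the Mondays, Fridays and Saturdays of each week.
Next Monday: Nov 7 2022.
The following Friday is Nov 11 2022.
Next Saturday: Nov 12 2022.

Nov 7 2022, Nov 11 2022, Nov 12 2022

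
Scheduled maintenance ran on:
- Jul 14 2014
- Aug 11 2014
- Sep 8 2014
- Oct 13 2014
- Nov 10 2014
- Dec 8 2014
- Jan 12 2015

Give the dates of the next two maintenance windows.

Feb 9 2015, Mar 9 2015

All dates are Mondays, 28, 28, 35, 28, 28, 35 days apart.
Specifically, the 2nd Monday of each month.
February 2015 — 2nd Monday is Feb 9 2015.
March 2015 — 2nd Monday is Mar 9 2015.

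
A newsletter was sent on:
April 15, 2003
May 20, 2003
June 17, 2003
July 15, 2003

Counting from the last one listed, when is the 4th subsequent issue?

November 18, 2003

These are Tuesdays at 28- or 35-day spacing (35, 28, 28).
The pattern: 3rd Tuesday of the month.
3rd Tuesday of August 2003: August 19, 2003.
3rd Tuesday of September 2003: September 16, 2003.
October 2003 — 3rd Tuesday is October 21, 2003.
3rd Tuesday of November 2003: November 18, 2003.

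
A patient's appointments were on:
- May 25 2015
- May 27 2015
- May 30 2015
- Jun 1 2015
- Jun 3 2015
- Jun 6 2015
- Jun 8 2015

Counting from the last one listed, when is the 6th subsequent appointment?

Jun 22 2015

The gap pattern 2, 3, 2, 2, 3, 2 repeats every 3 events.
These are the Mondays, Wednesdays and Saturdays of each week.
Next Wednesday: Jun 10 2015.
Next Saturday: Jun 13 2015.
The following Monday is Jun 15 2015.
The following Wednesday is Jun 17 2015.
Next Saturday: Jun 20 2015.
The following Monday is Jun 22 2015.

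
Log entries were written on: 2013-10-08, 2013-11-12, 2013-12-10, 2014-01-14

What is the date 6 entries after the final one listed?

2014-07-08

Gaps: 35, 28, 35 days — a mix of 28 and 35. Every date is a Tuesday.
Each is the 2nd Tuesday of its month.
February 2014 — 2nd Tuesday is 2014-02-11.
March 2014 — 2nd Tuesday is 2014-03-11.
April 2014 — 2nd Tuesday is 2014-04-08.
May 2014 — 2nd Tuesday is 2014-05-13.
2nd Tuesday of June 2014: 2014-06-10.
2nd Tuesday of July 2014: 2014-07-08.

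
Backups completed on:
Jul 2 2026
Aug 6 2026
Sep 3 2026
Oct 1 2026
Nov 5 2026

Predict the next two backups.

Dec 3 2026, Jan 7 2027

These are Thursdays at 28- or 35-day spacing (35, 28, 28, 35).
The pattern: 1st Thursday of the month.
December 2026 — 1st Thursday is Dec 3 2026.
January 2027 — 1st Thursday is Jan 7 2027.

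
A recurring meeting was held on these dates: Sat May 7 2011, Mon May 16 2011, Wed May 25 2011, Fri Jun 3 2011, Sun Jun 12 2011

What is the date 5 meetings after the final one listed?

Gaps between consecutive events: 9, 9, 9, 9 days — a constant 9-day interval.
Sun Jun 12 2011 + 9 days = Tue Jun 21 2011.
Tue Jun 21 2011 + 9 days = Thu Jun 30 2011.
Thu Jun 30 2011 + 9 days = Sat Jul 9 2011.
Sat Jul 9 2011 + 9 days = Mon Jul 18 2011.
Mon Jul 18 2011 + 9 days = Wed Jul 27 2011.

Wed Jul 27 2011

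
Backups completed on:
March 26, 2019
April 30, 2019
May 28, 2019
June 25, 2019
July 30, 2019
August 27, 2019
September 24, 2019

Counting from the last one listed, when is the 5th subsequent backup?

February 25, 2020

Every date is a Tuesday; gaps 35, 28, 28, 35, 28, 28 days.
Each is the last Tuesday of its month (at least one falls on the 29th or later, ruling out '4th Tuesday').
October 2019 ends with Tuesday October 29, 2019.
November 2019 ends with Tuesday November 26, 2019.
Last Tuesday of December 2019: December 31, 2019.
Last Tuesday of January 2020: January 28, 2020.
February 2020 ends with Tuesday February 25, 2020.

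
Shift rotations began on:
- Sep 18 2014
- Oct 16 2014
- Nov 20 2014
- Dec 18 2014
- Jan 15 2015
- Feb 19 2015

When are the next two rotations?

Mar 19 2015, Apr 16 2015

All dates are Thursdays, 28, 35, 28, 28, 35 days apart.
Specifically, the 3rd Thursday of each month.
3rd Thursday of March 2015: Mar 19 2015.
3rd Thursday of April 2015: Apr 16 2015.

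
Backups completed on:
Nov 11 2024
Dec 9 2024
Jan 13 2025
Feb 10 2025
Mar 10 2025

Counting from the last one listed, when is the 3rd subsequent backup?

Gaps: 28, 35, 28, 28 days — a mix of 28 and 35. Every date is a Monday.
Each is the 2nd Monday of its month.
2nd Monday of April 2025: Apr 14 2025.
May 2025 — 2nd Monday is May 12 2025.
June 2025 — 2nd Monday is Jun 9 2025.

Jun 9 2025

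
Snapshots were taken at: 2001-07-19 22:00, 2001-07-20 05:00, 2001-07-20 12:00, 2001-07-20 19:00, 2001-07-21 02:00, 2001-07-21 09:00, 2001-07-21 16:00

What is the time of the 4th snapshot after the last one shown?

The interval is a steady 7 hours (7, 7, 7, 7, 7, 7).
2001-07-21 16:00 + 7 h = 2001-07-21 23:00.
2001-07-21 23:00 + 7 h = 2001-07-22 06:00.
2001-07-22 06:00 + 7 h = 2001-07-22 13:00.
2001-07-22 13:00 + 7 h = 2001-07-22 20:00.

2001-07-22 20:00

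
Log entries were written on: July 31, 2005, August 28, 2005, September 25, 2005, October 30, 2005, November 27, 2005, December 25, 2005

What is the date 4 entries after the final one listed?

Every date is a Sunday; gaps 28, 28, 35, 28, 28 days.
Each is the last Sunday of its month (at least one falls on the 29th or later, ruling out '4th Sunday').
January 2006 ends with Sunday January 29, 2006.
Last Sunday of February 2006: February 26, 2006.
Last Sunday of March 2006: March 26, 2006.
Last Sunday of April 2006: April 30, 2006.

April 30, 2006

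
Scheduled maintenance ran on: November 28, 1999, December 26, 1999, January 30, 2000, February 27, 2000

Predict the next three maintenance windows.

These are Sundays with 28, 35, 28-day gaps.
Each is the final Sunday of its month — January 30, 2000 is past the 28th, so '4th Sunday' doesn't fit.
Last Sunday of March 2000: March 26, 2000.
April 2000 ends with Sunday April 30, 2000.
Last Sunday of May 2000: May 28, 2000.

March 26, 2000; April 30, 2000; May 28, 2000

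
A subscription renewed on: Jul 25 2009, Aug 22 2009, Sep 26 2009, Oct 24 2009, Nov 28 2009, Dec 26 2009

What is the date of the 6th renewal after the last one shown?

Gaps: 28, 35, 28, 35, 28 days — a mix of 28 and 35. Every date is a Saturday.
Each is the 4th Saturday of its month.
January 2010 — 4th Saturday is Jan 23 2010.
February 2010 — 4th Saturday is Feb 27 2010.
4th Saturday of March 2010: Mar 27 2010.
4th Saturday of April 2010: Apr 24 2010.
4th Saturday of May 2010: May 22 2010.
June 2010 — 4th Saturday is Jun 26 2010.

Jun 26 2010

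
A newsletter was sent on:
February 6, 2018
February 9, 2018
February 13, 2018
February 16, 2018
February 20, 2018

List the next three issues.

Every event lands on a Tuesday or Friday (gaps cycle 3, 4, 3, 4).
So the schedule is: every Tuesday and Friday.
Next Friday: February 23, 2018.
Next Tuesday: February 27, 2018.
The following Friday is March 2, 2018.

February 23, 2018; February 27, 2018; March 2, 2018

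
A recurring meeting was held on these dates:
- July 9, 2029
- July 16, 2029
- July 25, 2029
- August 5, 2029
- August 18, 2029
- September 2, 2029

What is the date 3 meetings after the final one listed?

Intervals are 7, 9, 11, 13, 15 days — an arithmetic progression with common difference 2.
Next gap: 17 days. September 2, 2029 + 17 days = September 19, 2029.
Next gap: 19 days. September 19, 2029 + 19 days = October 8, 2029.
Next gap: 21 days. October 8, 2029 + 21 days = October 29, 2029.

October 29, 2029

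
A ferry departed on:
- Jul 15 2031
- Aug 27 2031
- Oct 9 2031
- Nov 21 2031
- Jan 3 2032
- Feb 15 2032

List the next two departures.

Mar 29 2032, May 11 2032

The spacing is 43, 43, 43, 43, 43 days — always 43 days.
Feb 15 2032 + 43 days = Mar 29 2032.
Mar 29 2032 + 43 days = May 11 2032.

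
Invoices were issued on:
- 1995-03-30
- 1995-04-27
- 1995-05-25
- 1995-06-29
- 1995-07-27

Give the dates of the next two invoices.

1995-08-31, 1995-09-28

Every date is a Thursday; gaps 28, 28, 35, 28 days.
Each is the last Thursday of its month (at least one falls on the 29th or later, ruling out '4th Thursday').
Last Thursday of August 1995: 1995-08-31.
Last Thursday of September 1995: 1995-09-28.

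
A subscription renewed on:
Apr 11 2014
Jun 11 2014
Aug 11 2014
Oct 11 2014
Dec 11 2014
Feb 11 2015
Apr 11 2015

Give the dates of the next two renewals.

Gaps: 61, 61, 61, 61, 62, 59 days — not constant. Every event is on the 11th of the month.
Pattern: the 11th of every 2 months.
June 2015: Jun 11 2015.
August 2015: Aug 11 2015.

Jun 11 2015, Aug 11 2015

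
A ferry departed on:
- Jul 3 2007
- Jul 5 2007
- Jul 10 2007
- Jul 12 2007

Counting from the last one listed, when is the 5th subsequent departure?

Gaps: 2, 5, 2 days — not constant, but cyclic with period 2.
The events fall on every Tuesday and Thursday.
The following Tuesday is Jul 17 2007.
The following Thursday is Jul 19 2007.
The following Tuesday is Jul 24 2007.
Next Thursday: Jul 26 2007.
The following Tuesday is Jul 31 2007.

Jul 31 2007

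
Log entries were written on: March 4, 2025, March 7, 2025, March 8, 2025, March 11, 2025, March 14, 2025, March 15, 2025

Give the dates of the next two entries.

March 18, 2025; March 21, 2025

Gaps: 3, 1, 3, 3, 1 days — not constant, but cyclic with period 3.
The events fall on every Tuesday, Friday and Saturday.
Next Tuesday: March 18, 2025.
Next Friday: March 21, 2025.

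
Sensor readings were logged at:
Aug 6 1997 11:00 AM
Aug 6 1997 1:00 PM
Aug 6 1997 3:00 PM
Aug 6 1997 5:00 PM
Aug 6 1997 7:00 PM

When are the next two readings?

Gaps: 2, 2, 2, 2 hours — each event is 2 hours after the previous one.
Aug 6 1997 7:00 PM + 2 h = Aug 6 1997 9:00 PM.
Aug 6 1997 9:00 PM + 2 h = Aug 6 1997 11:00 PM.

Aug 6 1997 9:00 PM, Aug 6 1997 11:00 PM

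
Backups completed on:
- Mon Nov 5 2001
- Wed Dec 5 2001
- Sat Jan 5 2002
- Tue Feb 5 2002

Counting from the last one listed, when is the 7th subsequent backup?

Thu Sep 5 2002

The day-of-month is always 5 (30, 31, 31 days between events).
So this recurs on the 5th of each month.
Next: March 2002 → Tue Mar 5 2002.
April 2002: Fri Apr 5 2002.
May 2002: Sun May 5 2002.
June 2002: Wed Jun 5 2002.
July 2002: Fri Jul 5 2002.
Next: August 2002 → Mon Aug 5 2002.
September 2002: Thu Sep 5 2002.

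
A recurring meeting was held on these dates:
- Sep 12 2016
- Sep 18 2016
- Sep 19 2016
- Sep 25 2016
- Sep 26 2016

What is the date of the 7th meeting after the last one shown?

Oct 23 2016

Gaps: 6, 1, 6, 1 days — not constant, but cyclic with period 2.
The events fall on every Monday and Sunday.
The following Sunday is Oct 2 2016.
The following Monday is Oct 3 2016.
The following Sunday is Oct 9 2016.
The following Monday is Oct 10 2016.
Next Sunday: Oct 16 2016.
The following Monday is Oct 17 2016.
The following Sunday is Oct 23 2016.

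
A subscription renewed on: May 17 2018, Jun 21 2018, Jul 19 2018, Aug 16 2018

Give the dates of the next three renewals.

Sep 20 2018, Oct 18 2018, Nov 15 2018

These are Thursdays at 28- or 35-day spacing (35, 28, 28).
The pattern: 3rd Thursday of the month.
September 2018 — 3rd Thursday is Sep 20 2018.
October 2018 — 3rd Thursday is Oct 18 2018.
November 2018 — 3rd Thursday is Nov 15 2018.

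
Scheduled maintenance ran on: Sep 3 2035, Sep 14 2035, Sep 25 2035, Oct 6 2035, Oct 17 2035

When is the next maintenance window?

Oct 28 2035

The spacing is 11, 11, 11, 11 days — always 11 days.
Oct 17 2035 + 11 days = Oct 28 2035.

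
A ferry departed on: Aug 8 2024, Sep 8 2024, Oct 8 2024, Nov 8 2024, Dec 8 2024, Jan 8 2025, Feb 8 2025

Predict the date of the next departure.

Each date is the 8th; the gaps (31, 30, 31, 30, 31, 31) track the month lengths.
The rule is the 8th of each month.
Next: March 2025 → Mar 8 2025.

Mar 8 2025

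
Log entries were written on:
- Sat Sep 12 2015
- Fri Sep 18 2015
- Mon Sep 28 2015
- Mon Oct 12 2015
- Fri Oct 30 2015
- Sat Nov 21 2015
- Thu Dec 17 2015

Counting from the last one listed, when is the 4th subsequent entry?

Mon May 9 2016

Intervals are 6, 10, 14, 18, 22, 26 days — an arithmetic progression with common difference 4.
Next gap: 30 days. Thu Dec 17 2015 + 30 days = Sat Jan 16 2016.
Next gap: 34 days. Sat Jan 16 2016 + 34 days = Fri Feb 19 2016.
Next gap: 38 days. Fri Feb 19 2016 + 38 days = Mon Mar 28 2016.
Next gap: 42 days. Mon Mar 28 2016 + 42 days = Mon May 9 2016.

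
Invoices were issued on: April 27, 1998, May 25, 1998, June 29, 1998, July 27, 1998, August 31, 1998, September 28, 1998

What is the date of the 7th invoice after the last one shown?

Every date is a Monday; gaps 28, 35, 28, 35, 28 days.
Each is the last Monday of its month (at least one falls on the 29th or later, ruling out '4th Monday').
October 1998 ends with Monday October 26, 1998.
Last Monday of November 1998: November 30, 1998.
December 1998 ends with Monday December 28, 1998.
Last Monday of January 1999: January 25, 1999.
Last Monday of February 1999: February 22, 1999.
Last Monday of March 1999: March 29, 1999.
April 1999 ends with Monday April 26, 1999.

April 26, 1999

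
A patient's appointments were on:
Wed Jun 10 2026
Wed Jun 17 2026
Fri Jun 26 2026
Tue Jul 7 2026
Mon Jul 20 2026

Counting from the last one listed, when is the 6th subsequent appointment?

Tue Nov 17 2026

Gaps: 7, 9, 11, 13 days — each gap is 2 larger than the previous one.
Next gap: 15 days. Mon Jul 20 2026 + 15 days = Tue Aug 4 2026.
Next gap: 17 days. Tue Aug 4 2026 + 17 days = Fri Aug 21 2026.
Next gap: 19 days. Fri Aug 21 2026 + 19 days = Wed Sep 9 2026.
Next gap: 21 days. Wed Sep 9 2026 + 21 days = Wed Sep 30 2026.
Next gap: 23 days. Wed Sep 30 2026 + 23 days = Fri Oct 23 2026.
Next gap: 25 days. Fri Oct 23 2026 + 25 days = Tue Nov 17 2026.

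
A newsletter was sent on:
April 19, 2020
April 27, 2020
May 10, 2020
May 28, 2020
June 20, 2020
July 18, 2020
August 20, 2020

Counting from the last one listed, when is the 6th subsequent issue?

June 19, 2021

Intervals are 8, 13, 18, 23, 28, 33 days — an arithmetic progression with common difference 5.
Next gap: 38 days. August 20, 2020 + 38 days = September 27, 2020.
Next gap: 43 days. September 27, 2020 + 43 days = November 9, 2020.
Next gap: 48 days. November 9, 2020 + 48 days = December 27, 2020.
Next gap: 53 days. December 27, 2020 + 53 days = February 18, 2021.
Next gap: 58 days. February 18, 2021 + 58 days = April 17, 2021.
Next gap: 63 days. April 17, 2021 + 63 days = June 19, 2021.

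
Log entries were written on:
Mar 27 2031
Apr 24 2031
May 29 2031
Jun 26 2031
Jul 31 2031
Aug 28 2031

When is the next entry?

Sep 25 2031

These are Thursdays with 28, 35, 28, 35, 28-day gaps.
Each is the final Thursday of its month — May 29 2031 is past the 28th, so '4th Thursday' doesn't fit.
September 2031 ends with Thursday Sep 25 2031.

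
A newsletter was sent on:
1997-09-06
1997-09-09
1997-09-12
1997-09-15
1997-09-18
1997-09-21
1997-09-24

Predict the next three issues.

1997-09-27, 1997-09-30, 1997-10-03

Every event comes 3 days after the last (3, 3, 3, 3, 3, 3).
1997-09-24 + 3 days = 1997-09-27.
1997-09-27 + 3 days = 1997-09-30.
1997-09-30 + 3 days = 1997-10-03.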